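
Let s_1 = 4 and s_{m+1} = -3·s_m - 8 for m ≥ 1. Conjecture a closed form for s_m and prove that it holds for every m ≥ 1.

s_m = -2(-3)^m - 2

Computing the first terms: s_1 = 4, s_2 = -20, s_3 = 52. This suggests s_m = -2(-3)^m - 2.
Base step (m = 1): the formula gives 4 = 4 = s_1.
For the inductive step, assume it holds for an arbitrary i ≥ 1, so s_i = -2(-3)^i - 2.
Then s_{i+1} = -3·s_i - 8 = -3·(-2(-3)^i - 2) - 8 = -2(-3)^(i + 1) - 2,
which is the claimed formula at m = i+1.
By induction, the statement is established for all m ≥ 1.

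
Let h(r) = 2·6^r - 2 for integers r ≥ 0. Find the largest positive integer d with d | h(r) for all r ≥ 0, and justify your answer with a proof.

Computing the first values: h(0) = 0 and h(1) = 10; gcd(0, 10) = 10, so d ≤ 10.
We prove 10 | 2·6^r - 2 for all r ≥ 0 by induction on r.
Base step (r = 0): h(0) = 0 = 10·(0), so 10 | h(0).
Suppose the result is true for r = k, i.e. 10 | h(k). Then
h(k+1) = 2·6^(k+1) - 2 = 6·(2·6^k - 2) + 10 = 6·h(k) + 10. The first term is divisible by 10 by the inductive hypothesis, and 10 is divisible by 10. Hence 10 | h(k+1).
By induction, the statement is established for all r ≥ 0.
Therefore the largest such d is 10.

d = 10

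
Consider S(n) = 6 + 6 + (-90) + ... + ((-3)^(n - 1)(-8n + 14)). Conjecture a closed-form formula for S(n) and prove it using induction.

We claim S(n) = (-3)^n(2n - 3) + 3 for all n ≥ 1.
When n = 1: S(1) = 6, and the closed form gives 6. They agree.
Suppose the result is true for n = j, so S(j) = (-3)^j(2j - 3) + 3.
Then S(j+1) = S(j) + ((-3)^j(-8j + 6)) = ((-3)^j(2j - 3) + 3) + ((-3)^j(-8j + 6)).
Simplifying, S(j+1) = -6(-3)^j·j + 3(-3)^j + 3 = (-3)^(j+1)(2(j+1) - 3) + 3,
which is the closed form with n = j+1.
By induction, the statement is established for all n ≥ 1.

S(n) = (-3)^n(2n - 3) + 3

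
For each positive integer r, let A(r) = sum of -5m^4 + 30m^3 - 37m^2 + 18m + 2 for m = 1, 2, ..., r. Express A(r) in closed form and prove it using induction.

We claim A(r) = -r(r^4 - 5r^3 - r^2 + 2r - 5) for all r ≥ 1.
Base case (r = 1): A(1) = 8, and the closed form gives 8. They agree.
Inductive step: assume the claim holds for r = m, so A(m) = m(-m^4 + 5m^3 + m^2 - 2m + 5).
Then A(m+1) = A(m) + (-5m^4 + 10m^3 + 23m^2 + 14m + 8) = (m(-m^4 + 5m^3 + m^2 - 2m + 5)) + (-5m^4 + 10m^3 + 23m^2 + 14m + 8).
Simplifying, A(m+1) = -(m + 1)(m^4 - m^3 - 10m^2 - 11m - 8) = -(m+1)((m+1)^4 - 5(m+1)^3 - (m+1)^2 + 2(m+1) - 5),
which is the closed form with r = m+1.
By the principle of mathematical induction, the result holds for all r ≥ 1.

A(r) = -r(r^4 - 5r^3 - r^2 + 2r - 5)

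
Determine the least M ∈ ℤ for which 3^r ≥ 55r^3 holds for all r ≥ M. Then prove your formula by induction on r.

At r = 9: 19683 < 40095, so the inequality fails and M ≥ 10. We prove 3^r ≥ 55r^3 for all r ≥ 10.
Base step (r = 10): 3^r = 59049 and 55r^3 = 55000, so 59049 ≥ 55000.
Suppose the result is true for r = p, so 3^p ≥ 55p^3.
Then 3^(p + 1) = 3·(3^p) ≥ 3·(55p^3).
Also, for p ≥ 10 we have 3·(55p^3) ≥ 55(p+1)^3, since 3 ≥ (1 + 1/p)^3 for all p ≥ 10.
Combining, 3^(p + 1) ≥ 55(p+1)^3.
By the principle of mathematical induction, the result holds for all r ≥ 10.
Hence the smallest such M is 10.

M = 10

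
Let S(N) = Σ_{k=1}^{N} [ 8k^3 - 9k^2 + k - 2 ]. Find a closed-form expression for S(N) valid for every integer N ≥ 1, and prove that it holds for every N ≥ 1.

S(N) = N(2N^3 + N^2 - 2N - 3)

We claim S(N) = N(2N^3 + N^2 - 2N - 3) for all N ≥ 1.
Base case (N = 1): S(1) = -2, and the closed form gives -2. They agree.
Suppose the result is true for N = k, so S(k) = k(2k^3 + k^2 - 2k - 3).
Then S(k+1) = S(k) + (8k^3 + 15k^2 + 7k - 2) = (k(2k^3 + k^2 - 2k - 3)) + (8k^3 + 15k^2 + 7k - 2).
Simplifying, S(k+1) = (k + 1)(2k^3 + 7k^2 + 6k - 2) = (k+1)(2(k+1)^3 + (k+1)^2 - 2(k+1) - 3),
which is the closed form with N = k+1.
Hence, by induction on N, the claim holds for every N ≥ 1.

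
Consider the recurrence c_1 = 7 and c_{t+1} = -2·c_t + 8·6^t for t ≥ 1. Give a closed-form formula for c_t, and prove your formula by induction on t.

c_t = (-2)^(t - 1) + 6^t

Computing the first terms: c_1 = 7, c_2 = 34, c_3 = 220. This suggests c_t = (-2)^(t - 1) + 6^t.
When t = 1: the formula gives 7 = 7 = c_1.
Inductive step: suppose the statement holds for some m ≥ 1, so c_m = (-2)^(m - 1) + 6^m.
Then c_{m+1} = -2·c_m + 8·6^m = -2·((-2)^(m - 1) + 6^m) + 8·6^m = (-2)^m + 6^(m + 1) = (-2)^((m+1) - 1) + 6^(m+1),
which is the claimed formula at t = m+1.
By induction, the statement is established for all t ≥ 1.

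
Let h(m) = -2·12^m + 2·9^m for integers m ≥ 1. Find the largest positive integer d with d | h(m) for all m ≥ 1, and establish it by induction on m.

Computing the first values: h(1) = -6 and h(2) = -126; gcd(-6, -126) = 6, so d ≤ 6.
We prove 6 | -2·12^m + 2·9^m for all m ≥ 1 by induction on m.
When m = 1: h(1) = -6 = 6·(-1), so 6 | h(1).
Suppose the result is true for m = i, i.e. 6 | h(i). Then
h(i+1) − 12·h(i) = (-2·12^(i+1) + 2·9^(i+1)) − 12·(-2·12^i + 2·9^i) = (2)·9^i·(9 − 12) = (-6)·9^i. Since 6 | h(i) by the inductive hypothesis, 6 | 12·h(i); and 6 | -6 since -6 = 6·-1. Therefore 6 | h(i+1).
Hence, by induction on m, the claim holds for every m ≥ 1.
Therefore the largest such d is 6.

d = 6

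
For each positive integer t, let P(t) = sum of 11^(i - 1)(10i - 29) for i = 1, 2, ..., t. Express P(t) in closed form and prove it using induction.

We claim P(t) = 11^t(t - 3) + 3 for all t ≥ 1.
Base step (t = 1): P(1) = -19, and the closed form gives -19. They agree.
For the inductive step, assume it holds for an arbitrary i ≥ 1, so P(i) = 11^i(i - 3) + 3.
Then P(i+1) = P(i) + (11^i(10i - 19)) = (11^i(i - 3) + 3) + (11^i(10i - 19)).
Simplifying, P(i+1) = 11·11^i·i - 22·11^i + 3 = 11^(i+1)((i+1) - 3) + 3,
which is the closed form with t = i+1.
By the principle of mathematical induction, the result holds for all t ≥ 1.

P(t) = 11^t(t - 3) + 3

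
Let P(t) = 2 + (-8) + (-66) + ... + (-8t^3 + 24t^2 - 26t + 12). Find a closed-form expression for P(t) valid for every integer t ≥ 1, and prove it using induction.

We claim P(t) = -t(2t^3 - 4t^2 + 3t - 3) for all t ≥ 1.
Base case (t = 1): P(1) = 2, and the closed form gives 2. They agree.
Inductive step: suppose the statement holds for some j ≥ 1, so P(j) = j(-2j^3 + 4j^2 - 3j + 3).
Then P(j+1) = P(j) + (-8j^3 - 2j + 2) = (j(-2j^3 + 4j^2 - 3j + 3)) + (-8j^3 - 2j + 2).
Simplifying, P(j+1) = -(j + 1)(2j^3 + 2j^2 + j - 2) = -(j+1)(2(j+1)^3 - 4(j+1)^2 + 3(j+1) - 3),
which is the closed form with t = j+1.
By the principle of mathematical induction, the result holds for all t ≥ 1.

P(t) = -t(2t^3 - 4t^2 + 3t - 3)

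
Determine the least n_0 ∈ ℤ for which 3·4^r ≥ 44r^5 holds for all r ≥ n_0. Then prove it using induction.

n_0 = 11

At r = 10: 3145728 < 4400000, so the inequality fails and n_0 ≥ 11. We prove 3·4^r ≥ 44r^5 for all r ≥ 11.
For the base case r = 11: 3·4^r = 12582912 and 44r^5 = 7086244, so 12582912 ≥ 7086244.
For the inductive step, assume it holds for an arbitrary k ≥ 11, so 3·4^k ≥ 44k^5.
Then 3·4^(k + 1) = 4·(3·4^k) ≥ 4·(44k^5).
Also, for k ≥ 11 we have 4·(44k^5) ≥ 44(k+1)^5, since 4 ≥ (1 + 1/k)^5 for all k ≥ 11.
Combining, 3·4^(k + 1) ≥ 44(k+1)^5.
Hence, by induction on r, the claim holds for every r ≥ 11.
Hence the smallest such n_0 is 11.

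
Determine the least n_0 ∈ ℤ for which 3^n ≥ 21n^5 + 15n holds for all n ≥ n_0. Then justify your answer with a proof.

At n = 15: 14348907 < 15947100, so the inequality fails and n_0 ≥ 16. We prove 3^n ≥ 21n^5 + 15n for all n ≥ 16.
Base step (n = 16): 3^n = 43046721 and 21n^5 + 15n = 22020336, so 43046721 ≥ 22020336.
Inductive step: suppose the statement holds for some r ≥ 16, so 3^r ≥ 21r^5 + 15r.
Then 3^(r + 1) = 3·(3^r) ≥ 3·(21r^5 + 15r).
Also, for r ≥ 16 we have 3·(21r^5 + 15r) ≥ 21(r+1)^5 + 15(r+1), since 3·(21r^5 + 15r) − (21(r+1)^5 + 15(r+1)) = 42r^5 - 105r^4 - 210r^3 - 210r^2 - 75r - 36, which is nonnegative for all r ≥ 16.
Combining, 3^(r + 1) ≥ 21(r+1)^5 + 15(r+1).
By the principle of mathematical induction, the result holds for all n ≥ 16.
Hence the smallest such n_0 is 16.

n_0 = 16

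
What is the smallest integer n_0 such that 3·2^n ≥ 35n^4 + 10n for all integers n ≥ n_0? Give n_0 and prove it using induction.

At n = 21: 6291456 < 6807045, so the inequality fails and n_0 ≥ 22. We prove 3·2^n ≥ 35n^4 + 10n for all n ≥ 22.
Base case (n = 22): 3·2^n = 12582912 and 35n^4 + 10n = 8199180, so 12582912 ≥ 8199180.
For the inductive step, assume it holds for an arbitrary m ≥ 22, so 3·2^m ≥ 35m^4 + 10m.
Then 3·2^(m + 1) = 2·(3·2^m) ≥ 2·(35m^4 + 10m).
Also, for m ≥ 22 we have 2·(35m^4 + 10m) ≥ 35(m+1)^4 + 10(m+1), since 2·(35m^4 + 10m) − (35(m+1)^4 + 10(m+1)) = 35m^4 - 140m^3 - 210m^2 - 130m - 45, which is nonnegative for all m ≥ 22.
Combining, 3·2^(m + 1) ≥ 35(m+1)^4 + 10(m+1).
By induction, the statement is established for all n ≥ 22.
Hence the smallest such n_0 is 22.

n_0 = 22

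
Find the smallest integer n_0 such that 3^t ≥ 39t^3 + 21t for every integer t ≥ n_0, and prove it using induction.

At t = 9: 19683 < 28620, so the inequality fails and n_0 ≥ 10. We prove 3^t ≥ 39t^3 + 21t for all t ≥ 10.
When t = 10: 3^t = 59049 and 39t^3 + 21t = 39210, so 59049 ≥ 39210.
Suppose the result is true for t = j, so 3^j ≥ 39j^3 + 21j.
Then 3^(j + 1) = 3·(3^j) ≥ 3·(39j^3 + 21j).
Also, for j ≥ 10 we have 3·(39j^3 + 21j) ≥ 39(j+1)^3 + 21(j+1), since 3·(39j^3 + 21j) − (39(j+1)^3 + 21(j+1)) = 78j^3 - 117j^2 - 75j - 60, which is nonnegative for all j ≥ 10.
Combining, 3^(j + 1) ≥ 39(j+1)^3 + 21(j+1).
By the principle of mathematical induction, the result holds for all t ≥ 10.
Hence the smallest such n_0 is 10.

n_0 = 10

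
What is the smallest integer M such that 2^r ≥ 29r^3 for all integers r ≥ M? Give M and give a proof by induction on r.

At r = 17: 131072 < 142477, so the inequality fails and M ≥ 18. We prove 2^r ≥ 29r^3 for all r ≥ 18.
When r = 18: 2^r = 262144 and 29r^3 = 169128, so 262144 ≥ 169128.
Inductive step: assume the claim holds for r = i, so 2^i ≥ 29i^3.
Then 2^(i + 1) = 2·(2^i) ≥ 2·(29i^3).
Also, for i ≥ 18 we have 2·(29i^3) ≥ 29(i+1)^3, since 2 ≥ (1 + 1/i)^3 for all i ≥ 18.
Combining, 2^(i + 1) ≥ 29(i+1)^3.
Hence, by induction on r, the claim holds for every r ≥ 18.
Hence the smallest such M is 18.

M = 18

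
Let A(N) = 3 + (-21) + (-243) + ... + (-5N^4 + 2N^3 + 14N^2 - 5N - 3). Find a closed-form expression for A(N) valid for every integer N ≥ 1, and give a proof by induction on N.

We claim A(N) = -N(N^4 + 2N^3 - 4N^2 - 5N + 3) for all N ≥ 1.
Base step (N = 1): A(1) = 3, and the closed form gives 3. They agree.
Inductive step: assume the claim holds for N = i, so A(i) = i(-i^4 - 2i^3 + 4i^2 + 5i - 3).
Then A(i+1) = A(i) + (-5i^4 - 18i^3 - 10i^2 + 9i + 3) = (i(-i^4 - 2i^3 + 4i^2 + 5i - 3)) + (-5i^4 - 18i^3 - 10i^2 + 9i + 3).
Simplifying, A(i+1) = -(i + 1)(i^4 + 6i^3 + 8i^2 - 3i - 3) = -(i+1)((i+1)^4 + 2(i+1)^3 - 4(i+1)^2 - 5(i+1) + 3),
which is the closed form with N = i+1.
By the principle of mathematical induction, the result holds for all N ≥ 1.

A(N) = -N(N^4 + 2N^3 - 4N^2 - 5N + 3)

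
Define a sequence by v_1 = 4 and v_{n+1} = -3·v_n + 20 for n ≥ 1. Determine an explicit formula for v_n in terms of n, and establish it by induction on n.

Computing the first terms: v_1 = 4, v_2 = 8, v_3 = -4. This suggests v_n = -(-3)^(n - 1) + 5.
Base case (n = 1): the formula gives 4 = 4 = v_1.
For the inductive step, assume it holds for an arbitrary m ≥ 1, so v_m = -(-3)^(m - 1) + 5.
Then v_{m+1} = -3·v_m + 20 = -3·(-(-3)^(m - 1) + 5) + 20 = -(-3)^m + 5 = -(-3)^((m+1) - 1) + 5,
which is the claimed formula at n = m+1.
Hence, by induction on n, the claim holds for every n ≥ 1.

v_n = -(-3)^(n - 1) + 5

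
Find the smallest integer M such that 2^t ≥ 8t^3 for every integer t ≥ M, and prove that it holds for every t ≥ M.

M = 15

At t = 14: 16384 < 21952, so the inequality fails and M ≥ 15. We prove 2^t ≥ 8t^3 for all t ≥ 15.
Base case (t = 15): 2^t = 32768 and 8t^3 = 27000, so 32768 ≥ 27000.
Inductive step: assume the claim holds for t = r, so 2^r ≥ 8r^3.
Then 2^(r + 1) = 2·(2^r) ≥ 2·(8r^3).
Also, for r ≥ 15 we have 2·(8r^3) ≥ 8(r+1)^3, since 2 ≥ (1 + 1/r)^3 for all r ≥ 15.
Combining, 2^(r + 1) ≥ 8(r+1)^3.
By induction, the statement is established for all t ≥ 15.
Hence the smallest such M is 15.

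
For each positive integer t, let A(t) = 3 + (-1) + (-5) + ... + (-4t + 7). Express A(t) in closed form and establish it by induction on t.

A(t) = -t(2t - 5)

We claim A(t) = -t(2t - 5) for all t ≥ 1.
Base step (t = 1): A(1) = 3, and the closed form gives 3. They agree.
Inductive step: suppose the statement holds for some j ≥ 1, so A(j) = j(-2j + 5).
Then A(j+1) = A(j) + (-4j + 3) = (j(-2j + 5)) + (-4j + 3).
Simplifying, A(j+1) = -(j + 1)(2j - 3) = -(j+1)(2(j+1) - 5),
which is the closed form with t = j+1.
This completes the induction.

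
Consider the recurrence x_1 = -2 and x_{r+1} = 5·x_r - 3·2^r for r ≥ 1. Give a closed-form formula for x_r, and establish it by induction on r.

Computing the first terms: x_1 = -2, x_2 = -16, x_3 = -92. This suggests x_r = 2^r - 4·5^(r - 1).
Base case (r = 1): the formula gives -2 = -2 = x_1.
Inductive step: assume the claim holds for r = k, so x_k = 2^k - 4·5^(k - 1).
Then x_{k+1} = 5·x_k - 3·2^k = 5·(2^k - 4·5^(k - 1)) - 3·2^k = 2^(k + 1) - 4·5^k = 2^(k+1) - 4·5^((k+1) - 1),
which is the claimed formula at r = k+1.
This completes the induction.

x_r = 2^r - 4·5^(r - 1)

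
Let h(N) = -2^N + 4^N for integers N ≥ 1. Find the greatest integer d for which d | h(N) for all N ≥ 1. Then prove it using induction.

Computing the first values: h(1) = 2 and h(2) = 12; gcd(2, 12) = 2, so d ≤ 2.
We prove 2 | -2^N + 4^N for all N ≥ 1 by induction on N.
Base step (N = 1): h(1) = 2 = 2·(1), so 2 | h(1).
Inductive step: assume the claim holds for N = j, i.e. 2 | h(j). Then
4^{j+1} − 2^{j+1} = 4·4^j − 2·2^j = 4·(4^j − 2^j) + (2)·2^j. The first term is divisible by 2 by the inductive hypothesis, and the second term (2)·2^j is divisible by 2 since 2 | 2. Hence 2 | h(j+1).
This completes the induction.
Therefore the largest such d is 2.

d = 2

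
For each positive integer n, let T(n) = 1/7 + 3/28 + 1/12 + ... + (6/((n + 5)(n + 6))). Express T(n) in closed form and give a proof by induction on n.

We claim T(n) = n/(n + 6) for all n ≥ 1.
Base case (n = 1): T(1) = 1/7, and the closed form gives 1/7. They agree.
Inductive step: assume the claim holds for n = m, so T(m) = m/(m + 6).
Then T(m+1) = T(m) + (6/((m + 6)(m + 7))) = (m/(m + 6)) + (6/((m + 6)(m + 7))).
Simplifying, T(m+1) = (m + 1)/(m + 7) = (m+1)/((m+1) + 6),
which is the closed form with n = m+1.
By the principle of mathematical induction, the result holds for all n ≥ 1.

T(n) = n/(n + 6)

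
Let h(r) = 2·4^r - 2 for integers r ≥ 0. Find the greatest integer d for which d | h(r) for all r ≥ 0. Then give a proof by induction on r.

d = 6

Computing the first values: h(0) = 0 and h(1) = 6; gcd(0, 6) = 6, so d ≤ 6.
We prove 6 | 2·4^r - 2 for all r ≥ 0 by induction on r.
Base step (r = 0): h(0) = 0 = 6·(0), so 6 | h(0).
For the inductive step, assume it holds for an arbitrary p ≥ 0, i.e. 6 | h(p). Then
h(p+1) = 2·4^(p+1) - 2 = 4·(2·4^p - 2) + 6 = 4·h(p) + 6. The first term is divisible by 6 by the inductive hypothesis, and 6 is divisible by 6. Hence 6 | h(p+1).
Hence, by induction on r, the claim holds for every r ≥ 0.
Therefore the largest such d is 6.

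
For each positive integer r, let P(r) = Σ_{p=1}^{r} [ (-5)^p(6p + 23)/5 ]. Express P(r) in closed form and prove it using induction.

We claim P(r) = (-5)^r(r + 4) - 4 for all r ≥ 1.
For the base case r = 1: P(1) = -29, and the closed form gives -29. They agree.
Inductive step: suppose the statement holds for some p ≥ 1, so P(p) = (-5)^p(p + 4) - 4.
Then P(p+1) = P(p) + ((-5)^p(-6p - 29)) = ((-5)^p(p + 4) - 4) + ((-5)^p(-6p - 29)).
Simplifying, P(p+1) = -5(-5)^p·p - 25(-5)^p - 4 = (-5)^(p+1)((p+1) + 4) - 4,
which is the closed form with r = p+1.
This completes the induction.

P(r) = (-5)^r(r + 4) - 4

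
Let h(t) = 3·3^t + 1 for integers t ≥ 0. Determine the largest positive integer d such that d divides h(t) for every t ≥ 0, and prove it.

d = 2

Computing the first values: h(0) = 4 and h(1) = 10; gcd(4, 10) = 2, so d ≤ 2.
We prove 2 | 3·3^t + 1 for all t ≥ 0 by induction on t.
Base step (t = 0): h(0) = 4 = 2·(2), so 2 | h(0).
Inductive step: suppose the statement holds for some k ≥ 0, i.e. 2 | h(k). Then
h(k+1) = 3·3^(k+1) + 1 = 3·(3·3^k + 1) - 2 = 3·h(k) - 2. The first term is divisible by 2 by the inductive hypothesis, and -2 is divisible by 2. Hence 2 | h(k+1).
Hence, by induction on t, the claim holds for every t ≥ 0.
Therefore the largest such d is 2.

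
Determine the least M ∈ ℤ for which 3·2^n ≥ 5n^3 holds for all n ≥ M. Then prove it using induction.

M = 12

At n = 11: 6144 < 6655, so the inequality fails and M ≥ 12. We prove 3·2^n ≥ 5n^3 for all n ≥ 12.
When n = 12: 3·2^n = 12288 and 5n^3 = 8640, so 12288 ≥ 8640.
Suppose the result is true for n = r, so 3·2^r ≥ 5r^3.
Then 3·2^(r + 1) = 2·(3·2^r) ≥ 2·(5r^3).
Also, for r ≥ 12 we have 2·(5r^3) ≥ 5(r+1)^3, since 2 ≥ (1 + 1/r)^3 for all r ≥ 12.
Combining, 3·2^(r + 1) ≥ 5(r+1)^3.
Hence, by induction on n, the claim holds for every n ≥ 12.
Hence the smallest such M is 12.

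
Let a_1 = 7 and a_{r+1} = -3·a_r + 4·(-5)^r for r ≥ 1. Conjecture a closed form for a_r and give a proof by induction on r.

a_r = (-3)^r - 2(-5)^r

Computing the first terms: a_1 = 7, a_2 = -41, a_3 = 223. This suggests a_r = (-3)^r - 2(-5)^r.
When r = 1: the formula gives 7 = 7 = a_1.
Suppose the result is true for r = j, so a_j = (-3)^j - 2(-5)^j.
Then a_{j+1} = -3·a_j + 4·(-5)^j = -3·((-3)^j - 2(-5)^j) + 4·(-5)^j = (-3)^(j + 1) - 2(-5)^(j + 1),
which is the claimed formula at r = j+1.
This completes the induction.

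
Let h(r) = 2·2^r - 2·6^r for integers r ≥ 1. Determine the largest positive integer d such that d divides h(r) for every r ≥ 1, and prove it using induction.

d = 8

Computing the first values: h(1) = -8 and h(2) = -64; gcd(-8, -64) = 8, so d ≤ 8.
We prove 8 | 2·2^r - 2·6^r for all r ≥ 1 by induction on r.
For the base case r = 1: h(1) = -8 = 8·(-1), so 8 | h(1).
Suppose the result is true for r = p, i.e. 8 | h(p). Then
h(p+1) − 6·h(p) = (2·2^(p+1) - 2·6^(p+1)) − 6·(2·2^p - 2·6^p) = (2)·2^p·(2 − 6) = (-8)·2^p. Since 8 | h(p) by the inductive hypothesis, 8 | 6·h(p); and 8 | -8 since -8 = 8·-1. Therefore 8 | h(p+1).
This completes the induction.
Therefore the largest such d is 8.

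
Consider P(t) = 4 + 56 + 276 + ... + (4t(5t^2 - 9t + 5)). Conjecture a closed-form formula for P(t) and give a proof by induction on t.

P(t) = t(t + 1)(5t^2 - 7t + 4)

We claim P(t) = t(t + 1)(5t^2 - 7t + 4) for all t ≥ 1.
For the base case t = 1: P(1) = 4, and the closed form gives 4. They agree.
Suppose the result is true for t = j, so P(j) = j(5j^3 - 2j^2 - 3j + 4).
Then P(j+1) = P(j) + (20j^3 + 24j^2 + 8j + 4) = (j(5j^3 - 2j^2 - 3j + 4)) + (20j^3 + 24j^2 + 8j + 4).
Simplifying, P(j+1) = (j + 1)(j + 2)(5j^2 + 3j + 2) = (j+1)((j+1) + 1)(5(j+1)^2 - 7(j+1) + 4),
which is the closed form with t = j+1.
This completes the induction.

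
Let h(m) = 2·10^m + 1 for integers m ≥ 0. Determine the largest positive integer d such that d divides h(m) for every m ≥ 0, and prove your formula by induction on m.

d = 3

Computing the first values: h(0) = 3 and h(1) = 21; gcd(3, 21) = 3, so d ≤ 3.
We prove 3 | 2·10^m + 1 for all m ≥ 0 by induction on m.
Base case (m = 0): h(0) = 3 = 3·(1), so 3 | h(0).
Suppose the result is true for m = i, i.e. 3 | h(i). Then
h(i+1) = 2·10^(i+1) + 1 = 10·(2·10^i + 1) - 9 = 10·h(i) - 9. The first term is divisible by 3 by the inductive hypothesis, and -9 is divisible by 3. Hence 3 | h(i+1).
Hence, by induction on m, the claim holds for every m ≥ 0.
Therefore the largest such d is 3.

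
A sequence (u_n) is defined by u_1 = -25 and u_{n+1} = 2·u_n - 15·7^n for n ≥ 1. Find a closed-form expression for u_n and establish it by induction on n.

u_n = -2^(n + 1) - 3·7^n

Computing the first terms: u_1 = -25, u_2 = -155, u_3 = -1045. This suggests u_n = -2^(n + 1) - 3·7^n.
Base step (n = 1): the formula gives -25 = -25 = u_1.
Inductive step: assume the claim holds for n = j, so u_j = -2^(j + 1) - 3·7^j.
Then u_{j+1} = 2·u_j - 15·7^j = 2·(-2^(j + 1) - 3·7^j) - 15·7^j = -2^(j + 2) - 3·7^(j + 1) = -2^((j+1) + 1) - 3·7^(j+1),
which is the claimed formula at n = j+1.
By the principle of mathematical induction, the result holds for all n ≥ 1.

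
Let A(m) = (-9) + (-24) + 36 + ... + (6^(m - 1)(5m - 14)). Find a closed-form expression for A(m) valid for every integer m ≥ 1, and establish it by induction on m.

We claim A(m) = 6^m(m - 3) + 3 for all m ≥ 1.
Base case (m = 1): A(1) = -9, and the closed form gives -9. They agree.
Inductive step: suppose the statement holds for some i ≥ 1, so A(i) = 6^i(i - 3) + 3.
Then A(i+1) = A(i) + (6^i(5i - 9)) = (6^i(i - 3) + 3) + (6^i(5i - 9)).
Simplifying, A(i+1) = 6·6^i·i - 12·6^i + 3 = 6^(i+1)((i+1) - 3) + 3,
which is the closed form with m = i+1.
By the principle of mathematical induction, the result holds for all m ≥ 1.

A(m) = 6^m(m - 3) + 3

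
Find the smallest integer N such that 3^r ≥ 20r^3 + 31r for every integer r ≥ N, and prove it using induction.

At r = 8: 6561 < 10488, so the inequality fails and N ≥ 9. We prove 3^r ≥ 20r^3 + 31r for all r ≥ 9.
When r = 9: 3^r = 19683 and 20r^3 + 31r = 14859, so 19683 ≥ 14859.
Suppose the result is true for r = k, so 3^k ≥ 20k^3 + 31k.
Then 3^(k + 1) = 3·(3^k) ≥ 3·(20k^3 + 31k).
Also, for k ≥ 9 we have 3·(20k^3 + 31k) ≥ 20(k+1)^3 + 31(k+1), since 3·(20k^3 + 31k) − (20(k+1)^3 + 31(k+1)) = 40k^3 - 60k^2 + 2k - 51, which is nonnegative for all k ≥ 9.
Combining, 3^(k + 1) ≥ 20(k+1)^3 + 31(k+1).
This completes the induction.
Hence the smallest such N is 9.

N = 9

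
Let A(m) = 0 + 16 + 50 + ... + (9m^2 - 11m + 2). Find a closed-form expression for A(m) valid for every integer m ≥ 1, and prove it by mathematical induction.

We claim A(m) = m(m - 1)(3m + 2) for all m ≥ 1.
When m = 1: A(1) = 0, and the closed form gives 0. They agree.
For the inductive step, assume it holds for an arbitrary r ≥ 1, so A(r) = r(3r^2 - r - 2).
Then A(r+1) = A(r) + (r(9r + 7)) = (r(3r^2 - r - 2)) + (r(9r + 7)).
Simplifying, A(r+1) = r(r + 1)(3r + 5) = (r+1)((r+1) - 1)(3(r+1) + 2),
which is the closed form with m = r+1.
Hence, by induction on m, the claim holds for every m ≥ 1.

A(m) = m(m - 1)(3m + 2)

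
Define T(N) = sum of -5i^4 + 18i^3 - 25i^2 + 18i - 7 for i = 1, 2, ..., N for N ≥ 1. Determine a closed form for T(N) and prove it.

We claim T(N) = -N(N^4 - 2N^3 + N^2 - N + 2) for all N ≥ 1.
When N = 1: T(1) = -1, and the closed form gives -1. They agree.
Inductive step: suppose the statement holds for some i ≥ 1, so T(i) = i(-i^4 + 2i^3 - i^2 + i - 2).
Then T(i+1) = T(i) + (-5i^4 - 2i^3 - i^2 + 2i - 1) = (i(-i^4 + 2i^3 - i^2 + i - 2)) + (-5i^4 - 2i^3 - i^2 + 2i - 1).
Simplifying, T(i+1) = -(i + 1)(i^4 + 2i^3 + i^2 - i + 1) = -(i+1)((i+1)^4 - 2(i+1)^3 + (i+1)^2 - (i+1) + 2),
which is the closed form with N = i+1.
Hence, by induction on N, the claim holds for every N ≥ 1.

T(N) = -N(N^4 - 2N^3 + N^2 - N + 2)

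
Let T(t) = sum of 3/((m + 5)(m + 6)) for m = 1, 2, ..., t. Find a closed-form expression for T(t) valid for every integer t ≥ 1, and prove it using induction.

T(t) = t/(2(t + 6))

We claim T(t) = t/(2(t + 6)) for all t ≥ 1.
For the base case t = 1: T(1) = 1/14, and the closed form gives 1/14. They agree.
Inductive step: suppose the statement holds for some m ≥ 1, so T(m) = m/(2(m + 6)).
Then T(m+1) = T(m) + (3/((m + 6)(m + 7))) = (m/(2(m + 6))) + (3/((m + 6)(m + 7))).
Simplifying, T(m+1) = (m + 1)/(2(m + 7)) = (m+1)/(2((m+1) + 6)),
which is the closed form with t = m+1.
This completes the induction.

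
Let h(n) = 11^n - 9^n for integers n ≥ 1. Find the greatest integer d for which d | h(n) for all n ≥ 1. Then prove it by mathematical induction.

d = 2

Computing the first values: h(1) = 2 and h(2) = 40; gcd(2, 40) = 2, so d ≤ 2.
We prove 2 | 11^n - 9^n for all n ≥ 1 by induction on n.
Base case (n = 1): h(1) = 2 = 2·(1), so 2 | h(1).
Inductive step: suppose the statement holds for some i ≥ 1, i.e. 2 | h(i). Then
11^{i+1} − 9^{i+1} = 11·11^i − 9·9^i = 11·(11^i − 9^i) + (2)·9^i. The first term is divisible by 2 by the inductive hypothesis, and the second term (2)·9^i is divisible by 2 since 2 | 2. Hence 2 | h(i+1).
This completes the induction.
Therefore the largest such d is 2.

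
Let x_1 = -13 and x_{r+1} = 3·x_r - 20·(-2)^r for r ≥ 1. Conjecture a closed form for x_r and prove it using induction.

Computing the first terms: x_1 = -13, x_2 = 1, x_3 = -77. This suggests x_r = (-2)^(r + 2) - 5·3^(r - 1).
Base step (r = 1): the formula gives -13 = -13 = x_1.
Inductive step: assume the claim holds for r = i, so x_i = (-2)^(i + 2) - 5·3^(i - 1).
Then x_{i+1} = 3·x_i - 20·(-2)^i = 3·((-2)^(i + 2) - 5·3^(i - 1)) - 20·(-2)^i = (-2)^(i + 3) - 5·3^i = (-2)^((i+1) + 2) - 5·3^((i+1) - 1),
which is the claimed formula at r = i+1.
This completes the induction.

x_r = (-2)^(r + 2) - 5·3^(r - 1)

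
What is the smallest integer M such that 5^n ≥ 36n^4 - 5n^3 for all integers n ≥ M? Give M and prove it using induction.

At n = 7: 78125 < 84721, so the inequality fails and M ≥ 8. We prove 5^n ≥ 36n^4 - 5n^3 for all n ≥ 8.
Base case (n = 8): 5^n = 390625 and 36n^4 - 5n^3 = 144896, so 390625 ≥ 144896.
Inductive step: assume the claim holds for n = r, so 5^r ≥ 36r^4 - 5r^3.
Then 5^(r + 1) = 5·(5^r) ≥ 5·(36r^4 - 5r^3).
Also, for r ≥ 8 we have 5·(36r^4 - 5r^3) ≥ 36(r+1)^4 - 5(r+1)^3, since 5·(36r^4 - 5r^3) − (36(r+1)^4 - 5(r+1)^3) = 144r^4 - 164r^3 - 201r^2 - 129r - 31, which is nonnegative for all r ≥ 8.
Combining, 5^(r + 1) ≥ 36(r+1)^4 - 5(r+1)^3.
By induction, the statement is established for all n ≥ 8.
Hence the smallest such M is 8.

M = 8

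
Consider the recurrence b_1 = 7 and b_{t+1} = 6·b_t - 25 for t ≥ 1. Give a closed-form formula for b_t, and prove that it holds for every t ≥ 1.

b_t = 2·6^(t - 1) + 5

Computing the first terms: b_1 = 7, b_2 = 17, b_3 = 77. This suggests b_t = 2·6^(t - 1) + 5.
When t = 1: the formula gives 7 = 7 = b_1.
Suppose the result is true for t = r, so b_r = 2·6^(r - 1) + 5.
Then b_{r+1} = 6·b_r - 25 = 6·(2·6^(r - 1) + 5) - 25 = 2·6^r + 5 = 2·6^((r+1) - 1) + 5,
which is the claimed formula at t = r+1.
This completes the induction.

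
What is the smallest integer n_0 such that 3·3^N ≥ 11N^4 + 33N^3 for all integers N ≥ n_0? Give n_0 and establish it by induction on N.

At N = 9: 59049 < 96228, so the inequality fails and n_0 ≥ 10. We prove 3·3^N ≥ 11N^4 + 33N^3 for all N ≥ 10.
For the base case N = 10: 3·3^N = 177147 and 11N^4 + 33N^3 = 143000, so 177147 ≥ 143000.
Inductive step: suppose the statement holds for some i ≥ 10, so 3·3^i ≥ 11i^4 + 33i^3.
Then 3·3^(i + 1) = 3·(3·3^i) ≥ 3·(11i^4 + 33i^3).
Also, for i ≥ 10 we have 3·(11i^4 + 33i^3) ≥ 11(i+1)^4 + 33(i+1)^3, since 3·(11i^4 + 33i^3) − (11(i+1)^4 + 33(i+1)^3) = 22i^4 + 22i^3 - 165i^2 - 143i - 44, which is nonnegative for all i ≥ 10.
Combining, 3·3^(i + 1) ≥ 11(i+1)^4 + 33(i+1)^3.
Hence, by induction on N, the claim holds for every N ≥ 10.
Hence the smallest such n_0 is 10.

n_0 = 10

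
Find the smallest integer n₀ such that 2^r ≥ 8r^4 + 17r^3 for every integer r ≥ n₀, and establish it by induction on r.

n₀ = 21

At r = 20: 1048576 < 1416000, so the inequality fails and n₀ ≥ 21. We prove 2^r ≥ 8r^4 + 17r^3 for all r ≥ 21.
Base step (r = 21): 2^r = 2097152 and 8r^4 + 17r^3 = 1713285, so 2097152 ≥ 1713285.
Inductive step: assume the claim holds for r = k, so 2^k ≥ 8k^4 + 17k^3.
Then 2^(k + 1) = 2·(2^k) ≥ 2·(8k^4 + 17k^3).
Also, for k ≥ 21 we have 2·(8k^4 + 17k^3) ≥ 8(k+1)^4 + 17(k+1)^3, since 2·(8k^4 + 17k^3) − (8(k+1)^4 + 17(k+1)^3) = 8k^4 - 15k^3 - 99k^2 - 83k - 25, which is nonnegative for all k ≥ 21.
Combining, 2^(k + 1) ≥ 8(k+1)^4 + 17(k+1)^3.
By the principle of mathematical induction, the result holds for all r ≥ 21.
Hence the smallest such n₀ is 21.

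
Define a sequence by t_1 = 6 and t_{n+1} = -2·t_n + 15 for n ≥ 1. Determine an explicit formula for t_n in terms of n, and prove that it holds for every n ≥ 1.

Computing the first terms: t_1 = 6, t_2 = 3, t_3 = 9. This suggests t_n = (-2)^(n - 1) + 5.
For the base case n = 1: the formula gives 6 = 6 = t_1.
Inductive step: suppose the statement holds for some p ≥ 1, so t_p = (-2)^(p - 1) + 5.
Then t_{p+1} = -2·t_p + 15 = -2·((-2)^(p - 1) + 5) + 15 = (-2)^p + 5 = (-2)^((p+1) - 1) + 5,
which is the claimed formula at n = p+1.
By induction, the statement is established for all n ≥ 1.

t_n = (-2)^(n - 1) + 5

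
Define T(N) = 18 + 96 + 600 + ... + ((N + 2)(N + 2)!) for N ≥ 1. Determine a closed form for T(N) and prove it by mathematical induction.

We claim T(N) = (N + 3)! - 6 for all N ≥ 1.
Base case (N = 1): T(1) = 18, and the closed form gives 18. They agree.
Inductive step: suppose the statement holds for some m ≥ 1, so T(m) = (m + 3)! - 6.
Then T(m+1) = T(m) + ((m + 3)(m + 3)!) = ((m + 3)! - 6) + ((m + 3)(m + 3)!).
Simplifying, T(m+1) = ((m+1) + 3)! - 6,
which is the closed form with N = m+1.
By the principle of mathematical induction, the result holds for all N ≥ 1.

T(N) = (N + 3)! - 6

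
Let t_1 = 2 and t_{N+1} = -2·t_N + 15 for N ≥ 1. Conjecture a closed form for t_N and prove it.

Computing the first terms: t_1 = 2, t_2 = 11, t_3 = -7. This suggests t_N = -3(-2)^(N - 1) + 5.
Base step (N = 1): the formula gives 2 = 2 = t_1.
Inductive step: suppose the statement holds for some i ≥ 1, so t_i = -3(-2)^(i - 1) + 5.
Then t_{i+1} = -2·t_i + 15 = -2·(-3(-2)^(i - 1) + 5) + 15 = -3(-2)^i + 5 = -3(-2)^((i+1) - 1) + 5,
which is the claimed formula at N = i+1.
Hence, by induction on N, the claim holds for every N ≥ 1.

t_N = -3(-2)^(N - 1) + 5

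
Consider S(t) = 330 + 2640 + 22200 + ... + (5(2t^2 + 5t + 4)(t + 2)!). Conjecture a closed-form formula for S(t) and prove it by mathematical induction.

We claim S(t) = (10t + 5)(t + 3)! - 30 for all t ≥ 1.
When t = 1: S(1) = 330, and the closed form gives 330. They agree.
Inductive step: suppose the statement holds for some k ≥ 1, so S(k) = (10k + 5)(k + 3)! - 30.
Then S(k+1) = S(k) + (5(2k^2 + 9k + 11)(k + 3)!) = ((10k + 5)(k + 3)! - 30) + (5(2k^2 + 9k + 11)(k + 3)!).
Simplifying, S(k+1) = (10(k+1) + 5)((k+1) + 3)! - 30,
which is the closed form with t = k+1.
By the principle of mathematical induction, the result holds for all t ≥ 1.

S(t) = (10t + 5)(t + 3)! - 30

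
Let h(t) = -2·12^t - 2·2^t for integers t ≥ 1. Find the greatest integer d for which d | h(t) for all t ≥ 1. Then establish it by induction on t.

Computing the first values: h(1) = -28 and h(2) = -296; gcd(-28, -296) = 4, so d ≤ 4.
We prove 4 | -2·12^t - 2·2^t for all t ≥ 1 by induction on t.
When t = 1: h(1) = -28 = 4·(-7), so 4 | h(1).
Inductive step: suppose the statement holds for some m ≥ 1, i.e. 4 | h(m). Then
h(m+1) − 12·h(m) = (-2·12^(m+1) - 2·2^(m+1)) − 12·(-2·12^m - 2·2^m) = (-2)·2^m·(2 − 12) = (20)·2^m. Since 4 | h(m) by the inductive hypothesis, 4 | 12·h(m); and 4 | 20 since 20 = 4·5. Therefore 4 | h(m+1).
By the principle of mathematical induction, the result holds for all t ≥ 1.
Therefore the largest such d is 4.

d = 4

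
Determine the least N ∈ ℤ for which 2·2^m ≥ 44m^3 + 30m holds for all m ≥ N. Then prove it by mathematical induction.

N = 17

At m = 16: 131072 < 180704, so the inequality fails and N ≥ 17. We prove 2·2^m ≥ 44m^3 + 30m for all m ≥ 17.
When m = 17: 2·2^m = 262144 and 44m^3 + 30m = 216682, so 262144 ≥ 216682.
Suppose the result is true for m = k, so 2·2^k ≥ 44k^3 + 30k.
Then 2·2^(k + 1) = 2·(2·2^k) ≥ 2·(44k^3 + 30k).
Also, for k ≥ 17 we have 2·(44k^3 + 30k) ≥ 44(k+1)^3 + 30(k+1), since 2·(44k^3 + 30k) − (44(k+1)^3 + 30(k+1)) = 44k^3 - 132k^2 - 102k - 74, which is nonnegative for all k ≥ 17.
Combining, 2·2^(k + 1) ≥ 44(k+1)^3 + 30(k+1).
This completes the induction.
Hence the smallest such N is 17.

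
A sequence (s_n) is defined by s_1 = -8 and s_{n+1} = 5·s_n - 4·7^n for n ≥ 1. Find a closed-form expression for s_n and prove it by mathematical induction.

Computing the first terms: s_1 = -8, s_2 = -68, s_3 = -536. This suggests s_n = 6·5^(n - 1) - 2·7^n.
For the base case n = 1: the formula gives -8 = -8 = s_1.
For the inductive step, assume it holds for an arbitrary i ≥ 1, so s_i = 6·5^(i - 1) - 2·7^i.
Then s_{i+1} = 5·s_i - 4·7^i = 5·(6·5^(i - 1) - 2·7^i) - 4·7^i = 6·5^i - 2·7^(i + 1) = 6·5^((i+1) - 1) - 2·7^(i+1),
which is the claimed formula at n = i+1.
By the principle of mathematical induction, the result holds for all n ≥ 1.

s_n = 6·5^(n - 1) - 2·7^n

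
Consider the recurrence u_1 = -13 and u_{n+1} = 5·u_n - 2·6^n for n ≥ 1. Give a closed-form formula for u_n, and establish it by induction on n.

u_n = -5^(n - 1) - 2·6^n

Computing the first terms: u_1 = -13, u_2 = -77, u_3 = -457. This suggests u_n = -5^(n - 1) - 2·6^n.
Base case (n = 1): the formula gives -13 = -13 = u_1.
Inductive step: suppose the statement holds for some p ≥ 1, so u_p = -5^(p - 1) - 2·6^p.
Then u_{p+1} = 5·u_p - 2·6^p = 5·(-5^(p - 1) - 2·6^p) - 2·6^p = -5^p - 2·6^(p + 1) = -5^((p+1) - 1) - 2·6^(p+1),
which is the claimed formula at n = p+1.
By the principle of mathematical induction, the result holds for all n ≥ 1.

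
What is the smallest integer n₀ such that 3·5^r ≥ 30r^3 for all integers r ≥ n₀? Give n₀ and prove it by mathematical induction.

n₀ = 5

At r = 4: 1875 < 1920, so the inequality fails and n₀ ≥ 5. We prove 3·5^r ≥ 30r^3 for all r ≥ 5.
Base step (r = 5): 3·5^r = 9375 and 30r^3 = 3750, so 9375 ≥ 3750.
Suppose the result is true for r = i, so 3·5^i ≥ 30i^3.
Then 3·5^(i + 1) = 5·(3·5^i) ≥ 5·(30i^3).
Also, for i ≥ 5 we have 5·(30i^3) ≥ 30(i+1)^3, since 5 ≥ (1 + 1/i)^3 for all i ≥ 5.
Combining, 3·5^(i + 1) ≥ 30(i+1)^3.
This completes the induction.
Hence the smallest such n₀ is 5.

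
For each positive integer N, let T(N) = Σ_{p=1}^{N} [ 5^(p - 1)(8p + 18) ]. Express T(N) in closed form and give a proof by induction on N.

T(N) = 2·5^N(N + 2) - 4

We claim T(N) = 2·5^N(N + 2) - 4 for all N ≥ 1.
When N = 1: T(1) = 26, and the closed form gives 26. They agree.
Inductive step: suppose the statement holds for some p ≥ 1, so T(p) = 2·5^p(p + 2) - 4.
Then T(p+1) = T(p) + (5^p(8p + 26)) = (2·5^p(p + 2) - 4) + (5^p(8p + 26)).
Simplifying, T(p+1) = 10·5^p·p + 30·5^p - 4 = 2·5^(p+1)((p+1) + 2) - 4,
which is the closed form with N = p+1.
This completes the induction.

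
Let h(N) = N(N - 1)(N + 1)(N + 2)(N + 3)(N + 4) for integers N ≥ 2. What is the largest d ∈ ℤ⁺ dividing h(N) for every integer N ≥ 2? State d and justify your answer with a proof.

d = 720

Computing the first values: h(2) = 720 and h(3) = 5040; gcd(720, 5040) = 720, so d ≤ 720.
We prove 720 | N(N - 1)(N + 1)(N + 2)(N + 3)(N + 4) for all N ≥ 2 by induction on N.
When N = 2: h(2) = 720 = 720·(1), so 720 | h(2).
Suppose the result is true for N = r, i.e. 720 | h(r). Then
h(r+1) − h(r) = r·(r+1)·(r+2)·(r+3)·(r+4)·(r+5) − (r-1)·r·(r+1)·(r+2)·(r+3)·(r+4) = r·(r+1)·(r+2)·(r+3)·(r+4)·[(r+5) − (r-1)] = 6·r·(r+1)·(r+2)·(r+3)·(r+4). The product of 5 consecutive integers is divisible by (5)! = 120, so h(r+1) − h(r) is divisible by 6·120 = 720. By the inductive hypothesis 720 | h(r), hence 720 | h(r+1).
By induction, the statement is established for all N ≥ 2.
Therefore the largest such d is 720.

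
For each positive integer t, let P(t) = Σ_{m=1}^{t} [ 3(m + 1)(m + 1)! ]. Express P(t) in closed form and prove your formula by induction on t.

We claim P(t) = 3(t + 2)! - 6 for all t ≥ 1.
For the base case t = 1: P(1) = 12, and the closed form gives 12. They agree.
Suppose the result is true for t = m, so P(m) = 3(m + 2)! - 6.
Then P(m+1) = P(m) + (3(m + 2)(m + 2)!) = (3(m + 2)! - 6) + (3(m + 2)(m + 2)!).
Simplifying, P(m+1) = 3((m+1) + 2)! - 6,
which is the closed form with t = m+1.
By induction, the statement is established for all t ≥ 1.

P(t) = 3(t + 2)! - 6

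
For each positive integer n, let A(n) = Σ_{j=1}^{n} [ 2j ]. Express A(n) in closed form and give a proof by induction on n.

We claim A(n) = n(n + 1) for all n ≥ 1.
Base step (n = 1): A(1) = 2, and the closed form gives 2. They agree.
Suppose the result is true for n = j, so A(j) = j(j + 1).
Then A(j+1) = A(j) + (2j + 2) = (j(j + 1)) + (2j + 2).
Simplifying, A(j+1) = (j + 1)(j + 2) = (j+1)((j+1) + 1),
which is the closed form with n = j+1.
By the principle of mathematical induction, the result holds for all n ≥ 1.

A(n) = n(n + 1)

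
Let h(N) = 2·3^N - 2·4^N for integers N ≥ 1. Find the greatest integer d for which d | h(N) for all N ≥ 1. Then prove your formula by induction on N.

d = 2

Computing the first values: h(1) = -2 and h(2) = -14; gcd(-2, -14) = 2, so d ≤ 2.
We prove 2 | 2·3^N - 2·4^N for all N ≥ 1 by induction on N.
When N = 1: h(1) = -2 = 2·(-1), so 2 | h(1).
Inductive step: assume the claim holds for N = i, i.e. 2 | h(i). Then
h(i+1) − 4·h(i) = (2·3^(i+1) - 2·4^(i+1)) − 4·(2·3^i - 2·4^i) = (2)·3^i·(3 − 4) = (-2)·3^i. Since 2 | h(i) by the inductive hypothesis, 2 | 4·h(i); and 2 | -2 since -2 = 2·-1. Therefore 2 | h(i+1).
This completes the induction.
Therefore the largest such d is 2.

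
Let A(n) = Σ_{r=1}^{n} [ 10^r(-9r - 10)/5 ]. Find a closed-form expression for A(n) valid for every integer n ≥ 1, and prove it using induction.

We claim A(n) = -2·10^n(n + 1) + 2 for all n ≥ 1.
For the base case n = 1: A(1) = -38, and the closed form gives -38. They agree.
For the inductive step, assume it holds for an arbitrary r ≥ 1, so A(r) = -2·10^r(r + 1) + 2.
Then A(r+1) = A(r) + (10^r(-18r - 38)) = (-2·10^r(r + 1) + 2) + (10^r(-18r - 38)).
Simplifying, A(r+1) = -20·10^r·r - 40·10^r + 2 = -2·10^(r+1)((r+1) + 1) + 2,
which is the closed form with n = r+1.
By the principle of mathematical induction, the result holds for all n ≥ 1.

A(n) = -2·10^n(n + 1) + 2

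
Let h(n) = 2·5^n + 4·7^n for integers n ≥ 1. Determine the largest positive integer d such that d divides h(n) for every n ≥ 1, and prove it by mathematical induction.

Computing the first values: h(1) = 38 and h(2) = 246; gcd(38, 246) = 2, so d ≤ 2.
We prove 2 | 2·5^n + 4·7^n for all n ≥ 1 by induction on n.
For the base case n = 1: h(1) = 38 = 2·(19), so 2 | h(1).
Inductive step: suppose the statement holds for some k ≥ 1, i.e. 2 | h(k). Then
h(k+1) − 7·h(k) = (2·5^(k+1) + 4·7^(k+1)) − 7·(2·5^k + 4·7^k) = (2)·5^k·(5 − 7) = (-4)·5^k. Since 2 | h(k) by the inductive hypothesis, 2 | 7·h(k); and 2 | -4 since -4 = 2·-2. Therefore 2 | h(k+1).
Hence, by induction on n, the claim holds for every n ≥ 1.
Therefore the largest such d is 2.

d = 2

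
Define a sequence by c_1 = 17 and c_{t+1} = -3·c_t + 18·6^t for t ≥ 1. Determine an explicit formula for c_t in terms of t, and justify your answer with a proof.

c_t = 5(-3)^(t - 1) + 2·6^t

Computing the first terms: c_1 = 17, c_2 = 57, c_3 = 477. This suggests c_t = 5(-3)^(t - 1) + 2·6^t.
Base step (t = 1): the formula gives 17 = 17 = c_1.
For the inductive step, assume it holds for an arbitrary k ≥ 1, so c_k = 5(-3)^(k - 1) + 2·6^k.
Then c_{k+1} = -3·c_k + 18·6^k = -3·(5(-3)^(k - 1) + 2·6^k) + 18·6^k = 5(-3)^k + 2·6^(k + 1) = 5(-3)^((k+1) - 1) + 2·6^(k+1),
which is the claimed formula at t = k+1.
Hence, by induction on t, the claim holds for every t ≥ 1.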